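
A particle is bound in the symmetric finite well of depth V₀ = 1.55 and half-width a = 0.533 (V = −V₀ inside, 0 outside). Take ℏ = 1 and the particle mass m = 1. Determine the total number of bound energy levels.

N = 1

The dimensionless depth is z₀ = a√(2mV₀)/ℏ = 0.533 × √(3.100) = 0.9384.
The even/odd transcendental equations gain one root per π/2 in z₀, giving N = 1 + ⌊2z₀/π⌋ = 1 + ⌊0.5974⌋ = 1.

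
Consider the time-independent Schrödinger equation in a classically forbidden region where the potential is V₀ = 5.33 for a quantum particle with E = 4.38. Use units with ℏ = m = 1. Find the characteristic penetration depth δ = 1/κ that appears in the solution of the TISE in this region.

Since E < V₀ the TISE in this region is ψ'' = κ²ψ with κ = √(2m(V₀ − E))/ℏ.
κ = √(2 × 1 × 0.95) = 1.378. The penetration depth is δ = 1/κ = 0.725.

δ = 0.725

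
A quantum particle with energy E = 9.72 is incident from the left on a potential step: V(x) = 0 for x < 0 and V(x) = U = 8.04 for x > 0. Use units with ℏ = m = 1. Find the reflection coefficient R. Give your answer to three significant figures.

On each side the TISE gives plane waves with k = √(2m(E − V))/ℏ: k₁ = √(2·1·9.72) = 4.409, k₂ = √(2·1·1.68) = 1.833.
Matching ψ and ψ′ at x = 0 gives r = (k₁ − k₂)/(k₁ + k₂), so R = r² = 0.1703 and T = 1 − R = 0.8297.

R = 0.170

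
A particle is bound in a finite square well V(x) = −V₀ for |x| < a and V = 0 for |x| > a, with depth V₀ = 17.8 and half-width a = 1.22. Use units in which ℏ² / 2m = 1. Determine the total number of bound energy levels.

N = 4

Define the well-strength parameter z₀ = (a/ℏ)√(2mV₀) = 1.22 × √(2·0.5·17.8) = 5.147.
The even/odd transcendental equations gain one root per π/2 in z₀, giving N = 1 + ⌊2z₀/π⌋ = 1 + ⌊3.277⌋ = 4.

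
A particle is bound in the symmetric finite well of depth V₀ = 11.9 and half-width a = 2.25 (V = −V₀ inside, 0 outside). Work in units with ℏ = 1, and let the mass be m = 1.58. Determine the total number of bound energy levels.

N = 9

Define the well-strength parameter z₀ = (a/ℏ)√(2mV₀) = 2.25 × √(2·1.58·11.9) = 13.80.
The even/odd transcendental equations gain one root per π/2 in z₀, giving N = 1 + ⌊2z₀/π⌋ = 1 + ⌊8.784⌋ = 9.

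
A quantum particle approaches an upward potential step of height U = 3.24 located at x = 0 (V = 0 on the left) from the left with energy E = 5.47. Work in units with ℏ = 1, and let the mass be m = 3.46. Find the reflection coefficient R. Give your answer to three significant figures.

The wavenumbers are k₁ = √(2mE)/ℏ = 6.152 on the left and k₂ = √(2m(E − U))/ℏ = 3.928 on the right.
Continuity of ψ and ψ′ at the step yields the reflection amplitude r = (k₁ − k₂)/(k₁ + k₂) = 0.2206; thus R = |r|² = 0.04868, T = 0.9513.

R = 0.0487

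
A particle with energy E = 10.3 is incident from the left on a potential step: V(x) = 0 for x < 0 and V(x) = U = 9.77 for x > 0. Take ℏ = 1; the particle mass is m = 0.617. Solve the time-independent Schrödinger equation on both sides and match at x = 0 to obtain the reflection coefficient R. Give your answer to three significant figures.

The wavenumbers are k₁ = √(2mE)/ℏ = 3.565 on the left and k₂ = √(2m(E − U))/ℏ = 0.8087 on the right.
Continuity of ψ and ψ′ at the step yields the reflection amplitude r = (k₁ − k₂)/(k₁ + k₂) = 0.6302; thus R = |r|² = 0.3972, T = 0.6028.

R = 0.397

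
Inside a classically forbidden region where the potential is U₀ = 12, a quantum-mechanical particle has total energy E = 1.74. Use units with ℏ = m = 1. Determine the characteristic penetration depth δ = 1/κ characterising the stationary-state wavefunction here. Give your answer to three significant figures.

Since E < U₀ the TISE in this region is ψ'' = κ²ψ with κ = √(2m(U₀ − E))/ℏ.
κ = √(2 × 1 × 10.26) = 4.530. The penetration depth is δ = 1/κ = 0.221.

δ = 0.221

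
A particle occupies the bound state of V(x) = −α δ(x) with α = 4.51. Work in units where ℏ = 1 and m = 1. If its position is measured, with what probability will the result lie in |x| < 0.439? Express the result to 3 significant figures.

The normalised bound state is ψ = √κ e^{−κ|x|} with κ = mα/ℏ² = 4.510.
P(|x| < d) = ∫_{−d}^{d} κ e^{−2κ|x|} dx = 1 − e^{−2κd} = 1 − e^{−3.960} = 0.9809.

P = 0.981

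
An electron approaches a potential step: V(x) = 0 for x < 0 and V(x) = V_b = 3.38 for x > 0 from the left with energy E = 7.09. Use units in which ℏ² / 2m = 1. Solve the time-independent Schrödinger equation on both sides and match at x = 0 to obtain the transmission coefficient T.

The wavenumbers are k₁ = √(2mE)/ℏ = 2.663 on the left and k₂ = √(2m(E − V_b))/ℏ = 1.926 on the right.
Matching ψ and ψ′ at x = 0 gives r = (k₁ − k₂)/(k₁ + k₂), so R = r² = 0.02576 and T = 1 − R = 0.9742.

T = 0.974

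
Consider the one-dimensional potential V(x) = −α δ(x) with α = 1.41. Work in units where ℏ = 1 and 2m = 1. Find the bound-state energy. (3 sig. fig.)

E = -0.497

The bound state is ψ(x) = √κ e^{−κ|x|}. The derivative jump ψ'(0⁺) − ψ'(0⁻) = −(2mα/ℏ²)ψ(0) fixes κ = mα/ℏ² = 0.7050.
Then E = −ℏ²κ²/(2m) = −mα²/(2ℏ²) = -0.4970.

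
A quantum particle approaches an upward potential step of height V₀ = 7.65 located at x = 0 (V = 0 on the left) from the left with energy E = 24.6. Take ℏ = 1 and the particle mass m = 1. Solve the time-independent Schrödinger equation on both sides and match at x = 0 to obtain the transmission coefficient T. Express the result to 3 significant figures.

The wavenumbers are k₁ = √(2mE)/ℏ = 7.014 on the left and k₂ = √(2m(E − V₀))/ℏ = 5.822 on the right.
Continuity of ψ and ψ′ at the step yields the reflection amplitude r = (k₁ − k₂)/(k₁ + k₂) = 0.09285; thus R = |r|² = 0.008621, T = 0.9914.

T = 0.991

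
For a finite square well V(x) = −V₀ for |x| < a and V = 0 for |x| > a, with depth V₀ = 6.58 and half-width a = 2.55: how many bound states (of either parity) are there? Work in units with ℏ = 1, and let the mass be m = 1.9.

N = 9

Define the well-strength parameter z₀ = (a/ℏ)√(2mV₀) = 2.55 × √(2·1.9·6.58) = 12.75.
A new bound state (alternating even/odd) appears each time z₀ passes a multiple of π/2, so N = ⌊2z₀/π⌋ + 1 = ⌊8.118⌋ + 1 = 9.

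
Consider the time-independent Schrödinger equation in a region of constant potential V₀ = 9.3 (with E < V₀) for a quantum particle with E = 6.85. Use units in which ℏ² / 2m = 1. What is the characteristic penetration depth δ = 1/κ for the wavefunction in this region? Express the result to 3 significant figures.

δ = 0.639

Since E < V₀ the TISE in this region is ψ'' = κ²ψ with κ = √(2m(V₀ − E))/ℏ.
κ = √(2 × 0.5 × 2.45) = 1.565. The penetration depth is δ = 1/κ = 0.639.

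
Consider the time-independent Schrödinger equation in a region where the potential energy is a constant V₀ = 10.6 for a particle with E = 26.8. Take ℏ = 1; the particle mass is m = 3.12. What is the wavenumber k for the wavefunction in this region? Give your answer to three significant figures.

With E > V₀ the solution is oscillatory, ψ ∝ e^{±ikx} with k = √(2m(E − V₀))/ℏ.
k = √(2 × 3.12 × 16.2) = 10.05.

k = 10.1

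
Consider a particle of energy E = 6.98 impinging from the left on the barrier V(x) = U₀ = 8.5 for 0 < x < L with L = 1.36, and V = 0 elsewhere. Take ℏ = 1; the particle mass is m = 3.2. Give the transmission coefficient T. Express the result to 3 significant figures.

E < U₀: inside the barrier ψ ∝ e^{±κx} with κ = √(2m(U₀ − E))/ℏ = 3.119.
κL = 4.242, sinh(κL) = 34.76.
Matching ψ, ψ′ at both faces gives T = [1 + U₀² sinh²(κL) / (4E(U₀ − E))]⁻¹ = 1/2058 = 0.000486.

T = 0.000486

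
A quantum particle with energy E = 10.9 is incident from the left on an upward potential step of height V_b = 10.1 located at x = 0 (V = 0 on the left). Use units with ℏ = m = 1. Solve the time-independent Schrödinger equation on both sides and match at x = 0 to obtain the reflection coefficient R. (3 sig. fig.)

R = 0.329

The wavenumbers are k₁ = √(2mE)/ℏ = 4.669 on the left and k₂ = √(2m(E − V_b))/ℏ = 1.265 on the right.
Continuity of ψ and ψ′ at the step yields the reflection amplitude r = (k₁ − k₂)/(k₁ + k₂) = 0.5737; thus R = |r|² = 0.3291, T = 0.6709.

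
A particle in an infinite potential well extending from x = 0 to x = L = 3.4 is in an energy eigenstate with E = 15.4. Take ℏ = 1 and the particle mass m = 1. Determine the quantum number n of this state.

n = 6

For an infinite well E_n = n²π²ℏ²/(2mL²), so n = (L/πℏ)√(2mE).
n = (3.4/π) × √(2 × 1 × 15.4) = 6.006 → n = 6.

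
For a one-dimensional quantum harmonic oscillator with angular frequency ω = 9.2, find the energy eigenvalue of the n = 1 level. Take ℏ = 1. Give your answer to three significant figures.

The oscillator eigenvalues are E_n = ℏω(n + ½), so E_1 = 9.2 × 1.5 = 13.80.

E = 13.8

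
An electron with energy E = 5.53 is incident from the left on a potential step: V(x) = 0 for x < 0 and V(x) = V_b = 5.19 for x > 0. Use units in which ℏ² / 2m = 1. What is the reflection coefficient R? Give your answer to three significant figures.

On each side the TISE gives plane waves with k = √(2m(E − V))/ℏ: k₁ = √(2·½·5.53) = 2.352, k₂ = √(2·½·0.34) = 0.5831.
Continuity of ψ and ψ′ at the step yields the reflection amplitude r = (k₁ − k₂)/(k₁ + k₂) = 0.6026; thus R = |r|² = 0.3631, T = 0.6369.

R = 0.363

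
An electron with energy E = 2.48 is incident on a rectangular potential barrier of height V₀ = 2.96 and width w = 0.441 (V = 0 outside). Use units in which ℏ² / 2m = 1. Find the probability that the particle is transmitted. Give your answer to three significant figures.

T = 0.849

E < V₀: inside the barrier ψ ∝ e^{±κx} with κ = √(2m(V₀ − E))/ℏ = 0.6928.
κw = 0.3055, sinh(κw) = 0.3103.
Matching ψ, ψ′ at both faces gives T = [1 + V₀² sinh²(κw) / (4E(V₀ − E))]⁻¹ = 1/1.177 = 0.849.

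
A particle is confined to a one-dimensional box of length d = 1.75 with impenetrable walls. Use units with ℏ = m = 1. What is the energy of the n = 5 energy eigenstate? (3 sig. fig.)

E = 40.3

The infinite-well eigenfunctions ψ_n = √(2/d) sin(nπx/d) vanish at both walls, giving E_n = n²π²ℏ²/(2md²).
E_5 = 5² × π² / (2 × 1 × 1.75²) = 40.28.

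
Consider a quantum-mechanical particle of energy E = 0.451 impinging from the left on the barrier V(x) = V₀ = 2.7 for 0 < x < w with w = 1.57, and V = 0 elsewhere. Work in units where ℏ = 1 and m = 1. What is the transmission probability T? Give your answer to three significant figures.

T = 0.00285

E < V₀: inside the barrier ψ ∝ e^{±κx} with κ = √(2m(V₀ − E))/ℏ = 2.121.
κw = 3.330, sinh(κw) = 13.95.
Matching ψ, ψ′ at both faces gives T = [1 + V₀² sinh²(κw) / (4E(V₀ − E))]⁻¹ = 1/350.5 = 0.00285.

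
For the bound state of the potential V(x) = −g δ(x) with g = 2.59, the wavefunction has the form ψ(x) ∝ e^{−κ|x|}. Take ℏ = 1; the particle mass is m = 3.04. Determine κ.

Integrating the TISE across x = 0 gives the cusp condition ψ'(0⁺) − ψ'(0⁻) = −(2mg/ℏ²)ψ(0).
With ψ ∝ e^{−κ|x|} this yields −2κ = −2mg/ℏ², so κ = mg/ℏ² = 7.874.

κ = 7.87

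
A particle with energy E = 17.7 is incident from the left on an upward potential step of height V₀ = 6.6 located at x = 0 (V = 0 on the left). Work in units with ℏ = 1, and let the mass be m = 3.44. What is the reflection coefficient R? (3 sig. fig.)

On each side the TISE gives plane waves with k = √(2m(E − V))/ℏ: k₁ = √(2·3.44·17.7) = 11.04, k₂ = √(2·3.44·11.1) = 8.739.
Matching ψ and ψ′ at x = 0 gives r = (k₁ − k₂)/(k₁ + k₂), so R = r² = 0.01349 and T = 1 − R = 0.9865.

R = 0.0135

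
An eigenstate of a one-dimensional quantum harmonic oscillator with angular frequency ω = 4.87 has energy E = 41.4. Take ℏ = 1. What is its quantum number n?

n = 8

E_n = ℏω(n + ½) ⇒ n = E/(ℏω) − ½ = 41.4/4.87 − 0.5 = 8.001 → n = 8.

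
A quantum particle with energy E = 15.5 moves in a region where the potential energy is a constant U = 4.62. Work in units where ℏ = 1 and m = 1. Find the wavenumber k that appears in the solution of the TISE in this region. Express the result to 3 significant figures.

With E > U the solution is oscillatory, ψ ∝ e^{±ikx} with k = √(2m(E − U))/ℏ.
k = √(2 × 1 × 10.88) = 4.665.

k = 4.66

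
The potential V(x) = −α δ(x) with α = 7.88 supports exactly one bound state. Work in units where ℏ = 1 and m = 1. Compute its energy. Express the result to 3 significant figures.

The bound state is ψ(x) = √κ e^{−κ|x|}. The derivative jump ψ'(0⁺) − ψ'(0⁻) = −(2mα/ℏ²)ψ(0) fixes κ = mα/ℏ² = 7.880.
Then E = −ℏ²κ²/(2m) = −mα²/(2ℏ²) = -31.05.

E = -31.0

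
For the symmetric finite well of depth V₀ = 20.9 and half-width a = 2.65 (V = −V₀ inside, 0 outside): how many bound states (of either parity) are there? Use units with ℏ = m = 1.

Define the well-strength parameter z₀ = (a/ℏ)√(2mV₀) = 2.65 × √(2·1·20.9) = 17.13.
The even/odd transcendental equations gain one root per π/2 in z₀, giving N = 1 + ⌊2z₀/π⌋ = 1 + ⌊10.91⌋ = 11.

N = 11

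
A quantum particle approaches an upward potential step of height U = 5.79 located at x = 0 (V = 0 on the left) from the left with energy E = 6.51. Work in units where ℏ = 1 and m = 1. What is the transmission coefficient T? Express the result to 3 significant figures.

T = 0.749

The wavenumbers are k₁ = √(2mE)/ℏ = 3.608 on the left and k₂ = √(2m(E − U))/ℏ = 1.200 on the right.
Continuity of ψ and ψ′ at the step yields the reflection amplitude r = (k₁ − k₂)/(k₁ + k₂) = 0.5009; thus R = |r|² = 0.2509, T = 0.7491.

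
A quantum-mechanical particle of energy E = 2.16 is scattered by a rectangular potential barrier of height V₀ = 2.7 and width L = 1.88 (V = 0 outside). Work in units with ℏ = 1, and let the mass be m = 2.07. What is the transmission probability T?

E < V₀: inside the barrier ψ ∝ e^{±κx} with κ = √(2m(V₀ − E))/ℏ = 1.495.
κL = 2.811, sinh(κL) = 8.283.
Matching ψ, ψ′ at both faces gives T = [1 + V₀² sinh²(κL) / (4E(V₀ − E))]⁻¹ = 1/108.2 = 0.00924.

T = 0.00924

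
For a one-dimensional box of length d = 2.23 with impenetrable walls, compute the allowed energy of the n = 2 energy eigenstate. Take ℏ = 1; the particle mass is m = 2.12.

E = 1.87

Requiring ψ(0) = ψ(d) = 0 quantises k = nπ/d, hence E_n = ℏ²k²/2m = n²π²ℏ²/(2md²).
E_2 = 2² × π² / (2 × 2.12 × 2.23²) = 1.872.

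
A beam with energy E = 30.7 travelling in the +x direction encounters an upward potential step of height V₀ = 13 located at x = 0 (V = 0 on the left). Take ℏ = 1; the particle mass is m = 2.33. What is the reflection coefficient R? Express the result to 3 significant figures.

The wavenumbers are k₁ = √(2mE)/ℏ = 11.96 on the left and k₂ = √(2m(E − V₀))/ℏ = 9.082 on the right.
Continuity of ψ and ψ′ at the step yields the reflection amplitude r = (k₁ − k₂)/(k₁ + k₂) = 0.1368; thus R = |r|² = 0.01872, T = 0.9813.

R = 0.0187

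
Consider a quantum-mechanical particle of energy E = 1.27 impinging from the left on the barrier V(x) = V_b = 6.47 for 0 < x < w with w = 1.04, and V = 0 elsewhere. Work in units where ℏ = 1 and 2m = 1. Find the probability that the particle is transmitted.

E < V_b: inside the barrier ψ ∝ e^{±κx} with κ = √(2m(V_b − E))/ℏ = 2.280.
κw = 2.372, sinh(κw) = 5.310.
The exact tunnelling result is T⁻¹ = 1 + V_b² sinh²(κw) / [4E(V_b − E)] = 45.69, so T = 0.0219.

T = 0.0219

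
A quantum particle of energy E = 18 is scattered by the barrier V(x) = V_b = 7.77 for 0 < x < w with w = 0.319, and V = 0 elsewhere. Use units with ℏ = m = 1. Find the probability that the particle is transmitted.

T = 0.925

E > V_b: inside the barrier k₂ = √(2m(E − V_b))/ℏ = 4.523, k₂w = 1.443.
Matching at both interfaces gives T⁻¹ = 1 + V_b² sin²(k₂w) / [4E(E − V_b)] = 1.081, hence T = 0.925.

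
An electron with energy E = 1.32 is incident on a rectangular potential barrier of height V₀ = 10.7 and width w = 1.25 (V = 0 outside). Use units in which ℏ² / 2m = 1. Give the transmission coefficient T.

T = 0.000818

Since E < V₀ the interior solution is evanescent with decay constant κ = √(2m(V₀ − E))/ℏ = 3.063.
κw = 3.828, sinh(κw) = 22.98.
The exact tunnelling result is T⁻¹ = 1 + V₀² sinh²(κw) / [4E(V₀ − E)] = 1222, so T = 0.000818.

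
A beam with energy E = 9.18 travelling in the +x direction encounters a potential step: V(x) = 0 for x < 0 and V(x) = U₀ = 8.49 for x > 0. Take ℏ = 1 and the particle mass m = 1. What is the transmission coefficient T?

The wavenumbers are k₁ = √(2mE)/ℏ = 4.285 on the left and k₂ = √(2m(E − U₀))/ℏ = 1.175 on the right.
Matching ψ and ψ′ at x = 0 gives r = (k₁ − k₂)/(k₁ + k₂), so R = r² = 0.3245 and T = 1 − R = 0.6755.

T = 0.675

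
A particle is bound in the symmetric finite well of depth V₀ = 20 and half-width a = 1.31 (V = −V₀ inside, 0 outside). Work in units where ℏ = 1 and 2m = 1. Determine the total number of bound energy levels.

N = 4

The dimensionless depth is z₀ = a√(2mV₀)/ℏ = 1.31 × √(20.00) = 5.858.
A new bound state (alternating even/odd) appears each time z₀ passes a multiple of π/2, so N = ⌊2z₀/π⌋ + 1 = ⌊3.730⌋ + 1 = 4.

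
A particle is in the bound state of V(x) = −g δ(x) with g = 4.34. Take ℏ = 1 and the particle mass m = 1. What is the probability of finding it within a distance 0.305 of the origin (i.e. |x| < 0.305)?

P = 0.929

The normalised bound state is ψ = √κ e^{−κ|x|} with κ = mg/ℏ² = 4.340.
P(|x| < d) = ∫_{−d}^{d} κ e^{−2κ|x|} dx = 1 − e^{−2κd} = 1 − e^{−2.647} = 0.9292.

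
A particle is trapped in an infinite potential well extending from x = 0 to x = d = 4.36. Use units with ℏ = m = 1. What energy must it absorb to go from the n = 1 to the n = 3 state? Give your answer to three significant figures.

E_n = n²π²ℏ²/(2md²), so ΔE = (3² − 1²) π²ℏ²/(2md²).
ΔE = 8 × π² / (2 × 1 × 4.36²) = 2.077.

ΔE = 2.08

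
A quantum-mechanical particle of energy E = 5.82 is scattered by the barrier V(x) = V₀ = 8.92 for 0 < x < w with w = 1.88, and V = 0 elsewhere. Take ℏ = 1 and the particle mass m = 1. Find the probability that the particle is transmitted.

T = 0.000312

E < V₀: inside the barrier ψ ∝ e^{±κx} with κ = √(2m(V₀ − E))/ℏ = 2.490.
κw = 4.681, sinh(κw) = 53.94.
The exact tunnelling result is T⁻¹ = 1 + V₀² sinh²(κw) / [4E(V₀ − E)] = 3209, so T = 0.000312.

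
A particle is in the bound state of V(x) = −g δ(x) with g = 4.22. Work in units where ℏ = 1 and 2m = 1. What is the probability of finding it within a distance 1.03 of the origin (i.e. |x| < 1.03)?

P = 0.987

The normalised bound state is ψ = √κ e^{−κ|x|} with κ = mg/ℏ² = 2.110.
P(|x| < d) = ∫_{−d}^{d} κ e^{−2κ|x|} dx = 1 − e^{−2κd} = 1 − e^{−4.347} = 0.9870.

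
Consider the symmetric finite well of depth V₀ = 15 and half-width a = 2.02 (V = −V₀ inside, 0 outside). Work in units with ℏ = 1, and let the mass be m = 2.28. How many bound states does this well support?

The dimensionless depth is z₀ = a√(2mV₀)/ℏ = 2.02 × √(68.40) = 16.71.
The even/odd transcendental equations gain one root per π/2 in z₀, giving N = 1 + ⌊2z₀/π⌋ = 1 + ⌊10.64⌋ = 11.

N = 11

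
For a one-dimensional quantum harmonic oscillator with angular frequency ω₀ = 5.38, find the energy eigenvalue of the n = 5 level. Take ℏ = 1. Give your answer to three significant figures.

E = 29.6

The oscillator eigenvalues are E_n = ℏω₀(n + ½), so E_5 = 5.38 × 5.5 = 29.59.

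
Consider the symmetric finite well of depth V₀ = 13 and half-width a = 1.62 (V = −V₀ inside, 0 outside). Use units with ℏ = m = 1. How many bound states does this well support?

The dimensionless depth is z₀ = a√(2mV₀)/ℏ = 1.62 × √(26.00) = 8.260.
A new bound state (alternating even/odd) appears each time z₀ passes a multiple of π/2, so N = ⌊2z₀/π⌋ + 1 = ⌊5.259⌋ + 1 = 6.

N = 6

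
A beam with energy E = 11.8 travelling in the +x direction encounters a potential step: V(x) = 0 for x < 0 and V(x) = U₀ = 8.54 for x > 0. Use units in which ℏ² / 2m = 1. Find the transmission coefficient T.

The wavenumbers are k₁ = √(2mE)/ℏ = 3.435 on the left and k₂ = √(2m(E − U₀))/ℏ = 1.806 on the right.
Continuity of ψ and ψ′ at the step yields the reflection amplitude r = (k₁ − k₂)/(k₁ + k₂) = 0.3109; thus R = |r|² = 0.09669, T = 0.9033.

T = 0.903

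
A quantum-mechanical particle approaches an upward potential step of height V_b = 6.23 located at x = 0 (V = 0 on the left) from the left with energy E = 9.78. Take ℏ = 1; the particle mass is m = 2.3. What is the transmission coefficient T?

T = 0.938

The wavenumbers are k₁ = √(2mE)/ℏ = 6.707 on the left and k₂ = √(2m(E − V_b))/ℏ = 4.041 on the right.
Matching ψ and ψ′ at x = 0 gives r = (k₁ − k₂)/(k₁ + k₂), so R = r² = 0.06154 and T = 1 − R = 0.9385.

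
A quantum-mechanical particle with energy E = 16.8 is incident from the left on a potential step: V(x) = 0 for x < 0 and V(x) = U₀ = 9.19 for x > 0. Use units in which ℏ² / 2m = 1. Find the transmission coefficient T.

On each side the TISE gives plane waves with k = √(2m(E − V))/ℏ: k₁ = √(2·½·16.8) = 4.099, k₂ = √(2·½·7.61) = 2.759.
Matching ψ and ψ′ at x = 0 gives r = (k₁ − k₂)/(k₁ + k₂), so R = r² = 0.03819 and T = 1 − R = 0.9618.

T = 0.962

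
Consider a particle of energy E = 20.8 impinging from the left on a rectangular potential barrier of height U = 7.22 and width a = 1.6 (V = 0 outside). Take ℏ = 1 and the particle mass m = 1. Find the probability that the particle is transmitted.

T = 0.965

Above the barrier the interior wavenumber is k₂ = √(2m(E − U))/ℏ = 5.212, giving phase k₂a = 8.338.
Matching at both interfaces gives T⁻¹ = 1 + U² sin²(k₂a) / [4E(E − U)] = 1.036, hence T = 0.965.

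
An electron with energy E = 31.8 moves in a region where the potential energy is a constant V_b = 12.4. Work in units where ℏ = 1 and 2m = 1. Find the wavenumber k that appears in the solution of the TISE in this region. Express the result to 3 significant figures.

k = 4.40

With E > V_b the solution is oscillatory, ψ ∝ e^{±ikx} with k = √(2m(E − V_b))/ℏ.
k = √(2 × 0.5 × 19.4) = 4.405.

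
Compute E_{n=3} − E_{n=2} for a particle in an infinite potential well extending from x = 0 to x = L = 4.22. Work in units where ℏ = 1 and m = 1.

E_n = n²π²ℏ²/(2mL²), so ΔE = (3² − 2²) π²ℏ²/(2mL²).
ΔE = 5 × π² / (2 × 1 × 4.22²) = 1.386.

ΔE = 1.39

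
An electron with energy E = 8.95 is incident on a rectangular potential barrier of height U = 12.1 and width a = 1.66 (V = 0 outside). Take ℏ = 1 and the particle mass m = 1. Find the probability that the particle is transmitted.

E < U: inside the barrier ψ ∝ e^{±κx} with κ = √(2m(U − E))/ℏ = 2.510.
κa = 4.167, sinh(κa) = 32.24.
The exact tunnelling result is T⁻¹ = 1 + U² sinh²(κa) / [4E(U − E)] = 1350, so T = 0.000741.

T = 0.000741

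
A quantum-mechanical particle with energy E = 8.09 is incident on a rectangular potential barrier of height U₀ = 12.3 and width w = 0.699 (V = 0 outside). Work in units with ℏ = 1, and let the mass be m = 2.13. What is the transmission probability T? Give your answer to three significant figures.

T = 0.00963

Since E < U₀ the interior solution is evanescent with decay constant κ = √(2m(U₀ − E))/ℏ = 4.235.
κw = 2.960, sinh(κw) = 9.625.
The exact tunnelling result is T⁻¹ = 1 + U₀² sinh²(κw) / [4E(U₀ − E)] = 103.9, so T = 0.00963.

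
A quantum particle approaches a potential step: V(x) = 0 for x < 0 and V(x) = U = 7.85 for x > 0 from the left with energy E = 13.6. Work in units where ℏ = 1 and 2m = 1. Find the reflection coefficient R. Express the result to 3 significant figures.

R = 0.0449

The wavenumbers are k₁ = √(2mE)/ℏ = 3.688 on the left and k₂ = √(2m(E − U))/ℏ = 2.398 on the right.
Matching ψ and ψ′ at x = 0 gives r = (k₁ − k₂)/(k₁ + k₂), so R = r² = 0.04492 and T = 1 − R = 0.9551.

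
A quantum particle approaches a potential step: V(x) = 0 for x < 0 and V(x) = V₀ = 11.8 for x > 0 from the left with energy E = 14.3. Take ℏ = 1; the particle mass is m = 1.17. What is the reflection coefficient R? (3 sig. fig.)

On each side the TISE gives plane waves with k = √(2m(E − V))/ℏ: k₁ = √(2·1.17·14.3) = 5.785, k₂ = √(2·1.17·2.5) = 2.419.
Continuity of ψ and ψ′ at the step yields the reflection amplitude r = (k₁ − k₂)/(k₁ + k₂) = 0.4103; thus R = |r|² = 0.1684, T = 0.8316.

R = 0.168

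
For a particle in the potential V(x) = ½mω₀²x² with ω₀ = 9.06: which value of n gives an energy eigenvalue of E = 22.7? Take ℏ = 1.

E_n = ℏω₀(n + ½) ⇒ n = E/(ℏω₀) − ½ = 22.7/9.06 − 0.5 = 2.006 → n = 2.

n = 2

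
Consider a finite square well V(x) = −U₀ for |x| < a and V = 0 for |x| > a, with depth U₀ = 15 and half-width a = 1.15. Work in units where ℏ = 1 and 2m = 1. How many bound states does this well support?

Define the well-strength parameter z₀ = (a/ℏ)√(2mU₀) = 1.15 × √(2·0.5·15) = 4.454.
The even/odd transcendental equations gain one root per π/2 in z₀, giving N = 1 + ⌊2z₀/π⌋ = 1 + ⌊2.835⌋ = 3.

N = 3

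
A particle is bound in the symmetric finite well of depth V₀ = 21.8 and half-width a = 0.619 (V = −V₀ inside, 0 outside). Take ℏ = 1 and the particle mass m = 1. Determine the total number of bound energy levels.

N = 3

Define the well-strength parameter z₀ = (a/ℏ)√(2mV₀) = 0.619 × √(2·1·21.8) = 4.087.
The even/odd transcendental equations gain one root per π/2 in z₀, giving N = 1 + ⌊2z₀/π⌋ = 1 + ⌊2.602⌋ = 3.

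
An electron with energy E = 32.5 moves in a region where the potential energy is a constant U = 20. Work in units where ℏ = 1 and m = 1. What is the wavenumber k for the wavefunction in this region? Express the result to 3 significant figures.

With E > U the solution is oscillatory, ψ ∝ e^{±ikx} with k = √(2m(E − U))/ℏ.
k = √(2 × 1 × 12.5) = 5.000.

k = 5.00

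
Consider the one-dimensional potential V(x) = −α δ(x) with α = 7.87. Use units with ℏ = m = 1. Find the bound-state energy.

E = -31.0

For x ≠ 0 the bound state is ψ ∝ e^{−κ|x|}; integrating the TISE across the delta gives the cusp condition 2κ = 2mα/ℏ², so κ = 7.870.
Then E = −ℏ²κ²/(2m) = −mα²/(2ℏ²) = -30.97.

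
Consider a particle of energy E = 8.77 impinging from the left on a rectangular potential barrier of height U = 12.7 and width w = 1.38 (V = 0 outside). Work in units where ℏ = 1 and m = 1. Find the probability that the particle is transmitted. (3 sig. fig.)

Since E < U the interior solution is evanescent with decay constant κ = √(2m(U − E))/ℏ = 2.804.
κw = 3.869, sinh(κw) = 23.94.
Matching ψ, ψ′ at both faces gives T = [1 + U² sinh²(κw) / (4E(U − E))]⁻¹ = 1/671.2 = 0.00149.

T = 0.00149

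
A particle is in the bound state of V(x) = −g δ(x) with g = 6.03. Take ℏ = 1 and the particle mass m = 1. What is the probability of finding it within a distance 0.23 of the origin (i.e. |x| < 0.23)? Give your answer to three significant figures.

P = 0.938

The normalised bound state is ψ = √κ e^{−κ|x|} with κ = mg/ℏ² = 6.030.
P(|x| < d) = ∫_{−d}^{d} κ e^{−2κ|x|} dx = 1 − e^{−2κd} = 1 − e^{−2.774} = 0.9376.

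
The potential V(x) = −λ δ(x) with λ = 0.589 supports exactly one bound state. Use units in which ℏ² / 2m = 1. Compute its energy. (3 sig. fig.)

For x ≠ 0 the bound state is ψ ∝ e^{−κ|x|}; integrating the TISE across the delta gives the cusp condition 2κ = 2mλ/ℏ², so κ = 0.2945.
Then E = −ℏ²κ²/(2m) = −mλ²/(2ℏ²) = -0.08673.

E = -0.0867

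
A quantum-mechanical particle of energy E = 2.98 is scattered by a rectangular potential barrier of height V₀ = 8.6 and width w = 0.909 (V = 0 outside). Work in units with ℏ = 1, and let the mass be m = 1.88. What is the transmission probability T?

T = 0.000850

Since E < V₀ the interior solution is evanescent with decay constant κ = √(2m(V₀ − E))/ℏ = 4.597.
κw = 4.179, sinh(κw) = 32.63.
The exact tunnelling result is T⁻¹ = 1 + V₀² sinh²(κw) / [4E(V₀ − E)] = 1176, so T = 0.000850.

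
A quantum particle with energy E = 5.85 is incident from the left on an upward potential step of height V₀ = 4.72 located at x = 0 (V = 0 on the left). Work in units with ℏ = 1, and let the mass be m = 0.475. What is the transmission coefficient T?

The wavenumbers are k₁ = √(2mE)/ℏ = 2.357 on the left and k₂ = √(2m(E − V₀))/ℏ = 1.036 on the right.
Continuity of ψ and ψ′ at the step yields the reflection amplitude r = (k₁ − k₂)/(k₁ + k₂) = 0.3894; thus R = |r|² = 0.1516, T = 0.8484.

T = 0.848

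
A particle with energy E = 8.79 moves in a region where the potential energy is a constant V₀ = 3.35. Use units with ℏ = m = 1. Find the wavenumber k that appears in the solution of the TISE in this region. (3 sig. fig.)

With E > V₀ the solution is oscillatory, ψ ∝ e^{±ikx} with k = √(2m(E − V₀))/ℏ.
k = √(2 × 1 × 5.44) = 3.298.

k = 3.30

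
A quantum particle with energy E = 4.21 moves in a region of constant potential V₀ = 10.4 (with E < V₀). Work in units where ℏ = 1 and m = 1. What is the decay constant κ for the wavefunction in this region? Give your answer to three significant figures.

Since E < V₀ the TISE in this region is ψ'' = κ²ψ with κ = √(2m(V₀ − E))/ℏ.
κ = √(2 × 1 × 6.19) = 3.519.

κ = 3.52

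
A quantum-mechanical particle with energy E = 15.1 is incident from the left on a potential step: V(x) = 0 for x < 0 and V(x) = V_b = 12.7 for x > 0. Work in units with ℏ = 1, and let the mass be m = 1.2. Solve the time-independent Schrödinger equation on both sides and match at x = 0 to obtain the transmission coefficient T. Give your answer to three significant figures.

T = 0.815

On each side the TISE gives plane waves with k = √(2m(E − V))/ℏ: k₁ = √(2·1.2·15.1) = 6.020, k₂ = √(2·1.2·2.4) = 2.400.
Continuity of ψ and ψ′ at the step yields the reflection amplitude r = (k₁ − k₂)/(k₁ + k₂) = 0.4299; thus R = |r|² = 0.1848, T = 0.8152.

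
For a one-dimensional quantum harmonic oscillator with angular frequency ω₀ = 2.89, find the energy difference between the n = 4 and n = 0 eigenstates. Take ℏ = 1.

ΔE = 11.6

E_n = ℏω₀(n + ½), so ΔE = (4 − 0) ℏω₀ = 4 × 2.89 = 11.56.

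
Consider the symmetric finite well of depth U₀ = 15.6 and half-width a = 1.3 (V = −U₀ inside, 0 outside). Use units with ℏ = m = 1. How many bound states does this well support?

N = 5

Define the well-strength parameter z₀ = (a/ℏ)√(2mU₀) = 1.3 × √(2·1·15.6) = 7.261.
A new bound state (alternating even/odd) appears each time z₀ passes a multiple of π/2, so N = ⌊2z₀/π⌋ + 1 = ⌊4.623⌋ + 1 = 5.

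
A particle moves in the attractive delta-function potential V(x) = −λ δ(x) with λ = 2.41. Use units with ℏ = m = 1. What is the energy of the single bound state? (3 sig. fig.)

For x ≠ 0 the bound state is ψ ∝ e^{−κ|x|}; integrating the TISE across the delta gives the cusp condition 2κ = 2mλ/ℏ², so κ = 2.410.
Then E = −ℏ²κ²/(2m) = −mλ²/(2ℏ²) = -2.904.

E = -2.90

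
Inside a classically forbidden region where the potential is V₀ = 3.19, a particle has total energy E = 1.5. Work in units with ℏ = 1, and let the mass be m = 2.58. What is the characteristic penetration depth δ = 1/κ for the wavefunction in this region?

Since E < V₀ the TISE in this region is ψ'' = κ²ψ with κ = √(2m(V₀ − E))/ℏ.
κ = √(2 × 2.58 × 1.69) = 2.953. The penetration depth is δ = 1/κ = 0.339.

δ = 0.339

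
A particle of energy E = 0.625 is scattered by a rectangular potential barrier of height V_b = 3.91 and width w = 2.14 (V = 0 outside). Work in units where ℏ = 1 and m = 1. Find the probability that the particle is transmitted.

T = 0.0000370

Since E < V_b the interior solution is evanescent with decay constant κ = √(2m(V_b − E))/ℏ = 2.563.
κw = 5.485, sinh(κw) = 120.6.
The exact tunnelling result is T⁻¹ = 1 + V_b² sinh²(κw) / [4E(V_b − E)] = 27050, so T = 0.0000370.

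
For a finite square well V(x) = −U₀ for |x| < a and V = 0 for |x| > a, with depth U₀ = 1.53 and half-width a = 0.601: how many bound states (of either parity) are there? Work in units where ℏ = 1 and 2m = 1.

The dimensionless depth is z₀ = a√(2mU₀)/ℏ = 0.601 × √(1.530) = 0.7434.
A new bound state (alternating even/odd) appears each time z₀ passes a multiple of π/2, so N = ⌊2z₀/π⌋ + 1 = ⌊0.4733⌋ + 1 = 1.

N = 1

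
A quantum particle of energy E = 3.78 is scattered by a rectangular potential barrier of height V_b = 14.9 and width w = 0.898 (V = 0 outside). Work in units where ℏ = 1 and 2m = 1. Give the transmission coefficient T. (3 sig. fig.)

E < V_b: inside the barrier ψ ∝ e^{±κx} with κ = √(2m(V_b − E))/ℏ = 3.335.
κw = 2.995, sinh(κw) = 9.963.
Matching ψ, ψ′ at both faces gives T = [1 + V_b² sinh²(κw) / (4E(V_b − E))]⁻¹ = 1/132.1 = 0.00757.

T = 0.00757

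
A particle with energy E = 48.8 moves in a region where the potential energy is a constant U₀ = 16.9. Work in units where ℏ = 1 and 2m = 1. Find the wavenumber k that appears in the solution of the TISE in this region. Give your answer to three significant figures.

k = 5.65

With E > U₀ the solution is oscillatory, ψ ∝ e^{±ikx} with k = √(2m(E − U₀))/ℏ.
k = √(2 × 0.5 × 31.9) = 5.648.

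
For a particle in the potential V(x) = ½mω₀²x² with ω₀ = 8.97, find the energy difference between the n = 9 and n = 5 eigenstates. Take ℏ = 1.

ΔE = 35.9

E_n = ℏω₀(n + ½), so ΔE = (9 − 5) ℏω₀ = 4 × 8.97 = 35.88.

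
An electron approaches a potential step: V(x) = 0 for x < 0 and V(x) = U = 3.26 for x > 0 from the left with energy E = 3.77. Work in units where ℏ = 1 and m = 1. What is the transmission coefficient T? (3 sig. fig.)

T = 0.786

The wavenumbers are k₁ = √(2mE)/ℏ = 2.746 on the left and k₂ = √(2m(E − U))/ℏ = 1.010 on the right.
Matching ψ and ψ′ at x = 0 gives r = (k₁ − k₂)/(k₁ + k₂), so R = r² = 0.2136 and T = 1 − R = 0.7864.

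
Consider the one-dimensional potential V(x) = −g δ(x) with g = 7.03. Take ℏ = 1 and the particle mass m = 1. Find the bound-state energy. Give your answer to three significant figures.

E = -24.7

For x ≠ 0 the bound state is ψ ∝ e^{−κ|x|}; integrating the TISE across the delta gives the cusp condition 2κ = 2mg/ℏ², so κ = 7.030.
Then E = −ℏ²κ²/(2m) = −mg²/(2ℏ²) = -24.71.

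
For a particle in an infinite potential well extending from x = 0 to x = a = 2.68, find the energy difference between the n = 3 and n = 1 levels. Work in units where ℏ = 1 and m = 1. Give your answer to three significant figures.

E_n = n²π²ℏ²/(2ma²), so ΔE = (3² − 1²) π²ℏ²/(2ma²).
ΔE = 8 × π² / (2 × 1 × 2.68²) = 5.497.

ΔE = 5.50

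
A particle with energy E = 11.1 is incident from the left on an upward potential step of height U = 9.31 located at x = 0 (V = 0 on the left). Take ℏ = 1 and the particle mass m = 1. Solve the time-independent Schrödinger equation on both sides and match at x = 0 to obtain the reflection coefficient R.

On each side the TISE gives plane waves with k = √(2m(E − V))/ℏ: k₁ = √(2·1·11.1) = 4.712, k₂ = √(2·1·1.79) = 1.892.
Continuity of ψ and ψ′ at the step yields the reflection amplitude r = (k₁ − k₂)/(k₁ + k₂) = 0.4270; thus R = |r|² = 0.1823, T = 0.8177.

R = 0.182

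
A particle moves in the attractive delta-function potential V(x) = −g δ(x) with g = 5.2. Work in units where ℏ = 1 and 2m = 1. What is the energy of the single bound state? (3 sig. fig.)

E = -6.76

For x ≠ 0 the bound state is ψ ∝ e^{−κ|x|}; integrating the TISE across the delta gives the cusp condition 2κ = 2mg/ℏ², so κ = 2.600.
Then E = −ℏ²κ²/(2m) = −mg²/(2ℏ²) = -6.760.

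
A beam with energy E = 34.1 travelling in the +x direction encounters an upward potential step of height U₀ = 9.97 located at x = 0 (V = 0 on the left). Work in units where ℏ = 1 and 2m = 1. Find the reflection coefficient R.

On each side the TISE gives plane waves with k = √(2m(E − V))/ℏ: k₁ = √(2·½·34.1) = 5.840, k₂ = √(2·½·24.13) = 4.912.
Continuity of ψ and ψ′ at the step yields the reflection amplitude r = (k₁ − k₂)/(k₁ + k₂) = 0.08625; thus R = |r|² = 0.007438, T = 0.9926.

R = 0.00744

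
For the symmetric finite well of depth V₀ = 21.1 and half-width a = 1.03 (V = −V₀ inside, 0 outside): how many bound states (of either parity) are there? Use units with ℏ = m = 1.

Define the well-strength parameter z₀ = (a/ℏ)√(2mV₀) = 1.03 × √(2·1·21.1) = 6.691.
A new bound state (alternating even/odd) appears each time z₀ passes a multiple of π/2, so N = ⌊2z₀/π⌋ + 1 = ⌊4.260⌋ + 1 = 5.

N = 5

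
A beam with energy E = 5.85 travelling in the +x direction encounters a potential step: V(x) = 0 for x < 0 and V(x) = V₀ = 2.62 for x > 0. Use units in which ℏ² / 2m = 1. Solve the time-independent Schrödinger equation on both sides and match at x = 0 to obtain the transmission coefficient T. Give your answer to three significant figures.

The wavenumbers are k₁ = √(2mE)/ℏ = 2.419 on the left and k₂ = √(2m(E − V₀))/ℏ = 1.797 on the right.
Matching ψ and ψ′ at x = 0 gives r = (k₁ − k₂)/(k₁ + k₂), so R = r² = 0.02173 and T = 1 − R = 0.9783.

T = 0.978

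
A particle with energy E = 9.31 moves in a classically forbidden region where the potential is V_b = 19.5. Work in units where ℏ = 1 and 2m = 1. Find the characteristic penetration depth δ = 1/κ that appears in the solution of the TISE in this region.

Since E < V_b the TISE in this region is ψ'' = κ²ψ with κ = √(2m(V_b − E))/ℏ.
κ = √(2 × 0.5 × 10.19) = 3.192. The penetration depth is δ = 1/κ = 0.313.

δ = 0.313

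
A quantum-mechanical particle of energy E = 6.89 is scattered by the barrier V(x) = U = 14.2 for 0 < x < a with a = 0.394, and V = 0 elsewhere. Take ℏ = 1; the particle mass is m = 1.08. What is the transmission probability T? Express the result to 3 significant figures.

E < U: inside the barrier ψ ∝ e^{±κx} with κ = √(2m(U − E))/ℏ = 3.974.
κa = 1.566, sinh(κa) = 2.288.
The exact tunnelling result is T⁻¹ = 1 + U² sinh²(κa) / [4E(U − E)] = 6.241, so T = 0.160.

T = 0.160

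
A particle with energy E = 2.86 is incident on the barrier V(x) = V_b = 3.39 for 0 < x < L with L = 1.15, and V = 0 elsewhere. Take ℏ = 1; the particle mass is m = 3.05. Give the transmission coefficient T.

T = 0.0337

Since E < V_b the interior solution is evanescent with decay constant κ = √(2m(V_b − E))/ℏ = 1.798.
κL = 2.068, sinh(κL) = 3.890.
Matching ψ, ψ′ at both faces gives T = [1 + V_b² sinh²(κL) / (4E(V_b − E))]⁻¹ = 1/29.69 = 0.0337.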